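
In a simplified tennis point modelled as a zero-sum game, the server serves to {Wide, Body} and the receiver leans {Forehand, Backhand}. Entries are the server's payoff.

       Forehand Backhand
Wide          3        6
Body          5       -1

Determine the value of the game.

11/3

Row minima: Wide → 3, Body → -1; maximin = 3.
Column maxima: Forehand → 5, Backhand → 6; minimax = 5.
3 ≠ 5, so there is no saddle point; optimal play is mixed.
Let the server play Wide with probability p. Expected payoff against Forehand: 3p + 5(1−p) = −2p + 5; against Backhand: 6p + (-1)(1−p) = 7p − 1.
Setting these equal: −2p + 5 = 7p − 1 ⇒ −9p = -6 ⇒ p = 2/3, and the value is (-2)·(2/3) + 5 = 11/3.
For the receiver: with q = P(Forehand), equating Wide's and Body's payoffs gives −3q + 6 = 6q − 1 ⇒ q = 7/9.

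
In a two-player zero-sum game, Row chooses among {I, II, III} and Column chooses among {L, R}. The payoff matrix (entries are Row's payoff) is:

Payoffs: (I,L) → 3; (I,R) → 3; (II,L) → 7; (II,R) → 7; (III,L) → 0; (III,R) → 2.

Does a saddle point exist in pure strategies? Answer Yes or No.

Yes

Row minima: I → 3, II → 7, III → 0; maximin = 7.
Column maxima: L → 7, R → 7; minimax = 7.
maximin = minimax = 7, so a saddle point exists.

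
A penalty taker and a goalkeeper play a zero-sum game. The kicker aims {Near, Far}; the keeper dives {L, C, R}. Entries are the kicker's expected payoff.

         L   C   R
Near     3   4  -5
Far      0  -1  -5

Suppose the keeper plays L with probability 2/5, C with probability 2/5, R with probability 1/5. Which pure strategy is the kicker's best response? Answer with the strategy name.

Expected payoff of Near: (2/5)·3 + (2/5)·4 + (1/5)·(-5) = 9/5.
Expected payoff of Far: (2/5)·0 + (2/5)·(-1) + (1/5)·(-5) = -7/5.
The largest is 9/5, so the kicker's best response is Near.

Near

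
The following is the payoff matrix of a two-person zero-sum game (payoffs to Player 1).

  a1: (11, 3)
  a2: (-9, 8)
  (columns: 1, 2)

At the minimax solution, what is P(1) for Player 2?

Row minima: a1 → 3, a2 → -9; maximin = 3.
Column maxima: 1 → 11, 2 → 8; minimax = 8.
3 ≠ 8, so there is no saddle point; optimal play is mixed.
Let Player 1 play a1 with probability p. Expected payoff against 1: 11p + (-9)(1−p) = 20p − 9; against 2: 3p + 8(1−p) = −5p + 8.
Setting these equal: 20p − 9 = −5p + 8 ⇒ 25p = 17 ⇒ p = 17/25, and the value is (20)·(17/25) − 9 = 23/5.
For Player 2: with q = P(1), equating a1's and a2's payoffs gives 8q + 3 = −17q + 8 ⇒ q = 1/5.

1/5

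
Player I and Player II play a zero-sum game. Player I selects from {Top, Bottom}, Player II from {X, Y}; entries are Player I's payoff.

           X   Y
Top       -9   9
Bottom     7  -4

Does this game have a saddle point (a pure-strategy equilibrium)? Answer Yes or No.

No

Row minima: Top → -9, Bottom → -4; maximin = -4.
Column maxima: X → 7, Y → 9; minimax = 7.
-4 ≠ 7, so no pure-strategy equilibrium exists.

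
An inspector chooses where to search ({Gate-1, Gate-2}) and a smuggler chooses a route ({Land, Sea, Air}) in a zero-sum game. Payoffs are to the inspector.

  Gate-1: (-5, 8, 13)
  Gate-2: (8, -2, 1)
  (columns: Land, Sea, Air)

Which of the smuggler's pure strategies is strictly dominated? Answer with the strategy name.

Sea holds the inspector's payoff strictly below Air in every row: 8 < 13, -2 < 1.
So Air is strictly dominated for the smuggler.

Air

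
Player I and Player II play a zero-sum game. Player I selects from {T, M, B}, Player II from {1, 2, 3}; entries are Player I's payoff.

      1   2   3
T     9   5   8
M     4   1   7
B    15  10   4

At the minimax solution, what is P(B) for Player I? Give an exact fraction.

Row minima: T → 5, M → 1, B → 4; maximin = 5.
Column maxima: 1 → 15, 2 → 10, 3 → 8; minimax = 8.
5 ≠ 8, so there is no saddle point; optimal play is mixed.
M is strictly dominated by T, so Player I never plays it.
1 is strictly dominated by 2 (it gives Player I strictly more in every row), so Player II never plays it.
On the remaining 2×2 (T, B vs 2, 3):
Let Player I play T with probability p. Expected payoff against 2: 5p + 10(1−p) = −5p + 10; against 3: 8p + 4(1−p) = 4p + 4.
Setting these equal: −5p + 10 = 4p + 4 ⇒ −9p = -6 ⇒ p = 2/3, and the value is (-5)·(2/3) + 10 = 20/3.
For Player II: with q = P(2), equating T's and B's payoffs gives −3q + 8 = 6q + 4 ⇒ q = 4/9.

1/3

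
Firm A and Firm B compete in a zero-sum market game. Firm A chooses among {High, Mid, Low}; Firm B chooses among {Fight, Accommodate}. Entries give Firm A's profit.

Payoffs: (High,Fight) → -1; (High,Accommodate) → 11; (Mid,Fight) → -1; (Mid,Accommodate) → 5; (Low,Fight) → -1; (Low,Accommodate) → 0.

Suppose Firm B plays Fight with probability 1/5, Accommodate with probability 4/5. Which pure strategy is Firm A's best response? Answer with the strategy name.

Expected payoff of High: (1/5)·(-1) + (4/5)·11 = 43/5.
Expected payoff of Mid: (1/5)·(-1) + (4/5)·5 = 19/5.
Expected payoff of Low: (1/5)·(-1) + (4/5)·0 = -1/5.
The largest is 43/5, so Firm A's best response is High.

High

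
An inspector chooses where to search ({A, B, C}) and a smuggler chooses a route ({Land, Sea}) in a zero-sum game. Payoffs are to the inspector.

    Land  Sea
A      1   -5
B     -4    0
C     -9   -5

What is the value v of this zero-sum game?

-2

Row minima: A → -5, B → -4, C → -9; maximin = -4.
Column maxima: Land → 1, Sea → 0; minimax = 0.
-4 ≠ 0, so there is no saddle point; optimal play is mixed.
C is strictly dominated by B, so the inspector never plays it.
On the remaining 2×2 (A, B vs Land, Sea):
Let the inspector play A with probability p. Expected payoff against Land: 1p + (-4)(1−p) = 5p − 4; against Sea: (-5)p + 0(1−p) = −5p.
Setting these equal: 5p − 4 = −5p ⇒ 10p = 4 ⇒ p = 2/5, and the value is (5)·(2/5) − 4 = -2.
For the smuggler: with q = P(Land), equating A's and B's payoffs gives 6q − 5 = −4q ⇒ q = 1/2.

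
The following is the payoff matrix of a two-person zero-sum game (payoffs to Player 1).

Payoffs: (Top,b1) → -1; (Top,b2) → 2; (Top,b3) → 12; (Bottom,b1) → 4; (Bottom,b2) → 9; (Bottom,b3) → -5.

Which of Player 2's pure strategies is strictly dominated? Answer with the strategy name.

b2

b1 holds Player 1's payoff strictly below b2 in every row: -1 < 2, 4 < 9.
So b2 is strictly dominated for Player 2.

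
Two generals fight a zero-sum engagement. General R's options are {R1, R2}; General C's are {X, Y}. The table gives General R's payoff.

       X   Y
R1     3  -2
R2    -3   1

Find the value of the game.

-1/3

Row minima: R1 → -2, R2 → -3; maximin = -2.
Column maxima: X → 3, Y → 1; minimax = 1.
-2 ≠ 1, so there is no saddle point; optimal play is mixed.
Let General R play R1 with probability p. Expected payoff against X: 3p + (-3)(1−p) = 6p − 3; against Y: (-2)p + 1(1−p) = −3p + 1.
Setting these equal: 6p − 3 = −3p + 1 ⇒ 9p = 4 ⇒ p = 4/9, and the value is (6)·(4/9) − 3 = -1/3.
For General C: with q = P(X), equating R1's and R2's payoffs gives 5q − 2 = −4q + 1 ⇒ q = 1/3.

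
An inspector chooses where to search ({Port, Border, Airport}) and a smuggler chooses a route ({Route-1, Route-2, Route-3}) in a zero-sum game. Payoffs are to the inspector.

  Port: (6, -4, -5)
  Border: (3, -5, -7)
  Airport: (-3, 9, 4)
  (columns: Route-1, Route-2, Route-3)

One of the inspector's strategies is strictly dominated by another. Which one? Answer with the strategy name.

Border

Port gives a strictly higher payoff than Border against every column: 6 > 3, -4 > -5, -5 > -7.
So Border is strictly dominated and the inspector never plays it.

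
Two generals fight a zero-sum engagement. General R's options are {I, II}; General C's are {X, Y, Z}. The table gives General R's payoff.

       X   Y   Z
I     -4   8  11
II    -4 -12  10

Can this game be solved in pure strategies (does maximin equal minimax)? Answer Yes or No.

Row minima: I → -4, II → -12; maximin = -4.
Column maxima: X → -4, Y → 8, Z → 11; minimax = -4.
maximin = minimax = -4, so a saddle point exists.

Yes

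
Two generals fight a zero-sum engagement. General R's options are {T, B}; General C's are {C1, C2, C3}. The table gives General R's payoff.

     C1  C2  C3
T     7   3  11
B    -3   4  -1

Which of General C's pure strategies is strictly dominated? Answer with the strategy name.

C1 holds General R's payoff strictly below C3 in every row: 7 < 11, -3 < -1.
So C3 is strictly dominated for General C.

C3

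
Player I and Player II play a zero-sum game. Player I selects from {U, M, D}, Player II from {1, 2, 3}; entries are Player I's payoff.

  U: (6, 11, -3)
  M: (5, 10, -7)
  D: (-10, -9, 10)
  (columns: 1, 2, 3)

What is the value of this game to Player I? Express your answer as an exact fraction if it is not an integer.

Row minima: U → -3, M → -7, D → -10; maximin = -3.
Column maxima: 1 → 6, 2 → 11, 3 → 10; minimax = 6.
-3 ≠ 6, so there is no saddle point; optimal play is mixed.
M is strictly dominated by U, so Player I never plays it.
2 is strictly dominated by 1 (it gives Player I strictly more in every row), so Player II never plays it.
On the remaining 2×2 (U, D vs 1, 3):
Let Player I play U with probability p. Expected payoff against 1: 6p + (-10)(1−p) = 16p − 10; against 3: (-3)p + 10(1−p) = −13p + 10.
Setting these equal: 16p − 10 = −13p + 10 ⇒ 29p = 20 ⇒ p = 20/29, and the value is (16)·(20/29) − 10 = 30/29.
For Player II: with q = P(1), equating U's and D's payoffs gives 9q − 3 = −20q + 10 ⇒ q = 13/29.

30/29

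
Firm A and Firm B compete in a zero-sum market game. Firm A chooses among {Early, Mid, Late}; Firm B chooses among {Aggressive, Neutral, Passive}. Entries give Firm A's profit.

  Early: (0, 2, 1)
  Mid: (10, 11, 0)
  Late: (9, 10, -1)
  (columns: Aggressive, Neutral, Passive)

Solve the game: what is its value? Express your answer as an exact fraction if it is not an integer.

Row minima: Early → 0, Mid → 0, Late → -1; maximin = 0.
Column maxima: Aggressive → 10, Neutral → 11, Passive → 1; minimax = 1.
0 ≠ 1, so there is no saddle point; optimal play is mixed.
Late is strictly dominated by Mid, so Firm A never plays it.
Neutral is strictly dominated by Aggressive (it gives Firm A strictly more in every row), so Firm B never plays it.
On the remaining 2×2 (Early, Mid vs Aggressive, Passive):
Let Firm A play Early with probability p. Expected payoff against Aggressive: 0p + 10(1−p) = −10p + 10; against Passive: 1p + 0(1−p) = p.
Setting these equal: −10p + 10 = p ⇒ −11p = -10 ⇒ p = 10/11, and the value is (-10)·(10/11) + 10 = 10/11.
For Firm B: with q = P(Aggressive), equating Early's and Mid's payoffs gives −q + 1 = 10q ⇒ q = 1/11.

10/11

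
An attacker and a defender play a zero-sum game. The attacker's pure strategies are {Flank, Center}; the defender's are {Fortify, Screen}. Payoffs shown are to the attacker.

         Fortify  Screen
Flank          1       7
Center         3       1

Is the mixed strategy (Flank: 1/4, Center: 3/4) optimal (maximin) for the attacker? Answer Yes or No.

Yes

Against Fortify this mix gives (1/4)·1 + (3/4)·3 = 5/2.
Against Screen this mix gives (1/4)·7 + (3/4)·1 = 5/2.
All of the defender's active replies (Fortify, Screen) yield 5/2, and no column does worse for the attacker. The mix makes the defender indifferent and guarantees 5/2, so it is optimal.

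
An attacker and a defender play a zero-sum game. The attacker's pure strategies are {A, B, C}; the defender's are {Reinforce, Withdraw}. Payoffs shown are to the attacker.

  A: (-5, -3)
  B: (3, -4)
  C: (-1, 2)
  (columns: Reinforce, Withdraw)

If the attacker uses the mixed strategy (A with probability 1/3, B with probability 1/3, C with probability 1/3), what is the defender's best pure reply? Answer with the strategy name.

If the defender plays Reinforce, the attacker's expected payoff is (1/3)·(-5) + (1/3)·3 + (1/3)·(-1) = -1.
If the defender plays Withdraw, the attacker's expected payoff is (1/3)·(-3) + (1/3)·(-4) + (1/3)·2 = -5/3.
The defender minimizes the attacker's payoff; the smallest is -5/3, so the best response is Withdraw.

Withdraw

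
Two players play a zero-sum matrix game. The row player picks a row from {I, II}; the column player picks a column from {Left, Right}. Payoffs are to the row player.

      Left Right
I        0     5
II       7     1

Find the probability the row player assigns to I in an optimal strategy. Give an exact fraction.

6/11

Row minima: I → 0, II → 1; maximin = 1.
Column maxima: Left → 7, Right → 5; minimax = 5.
1 ≠ 5, so there is no saddle point; optimal play is mixed.
Let the row player play I with probability p. Expected payoff against Left: 0p + 7(1−p) = −7p + 7; against Right: 5p + 1(1−p) = 4p + 1.
Setting these equal: −7p + 7 = 4p + 1 ⇒ −11p = -6 ⇒ p = 6/11, and the value is (-7)·(6/11) + 7 = 35/11.
For the column player: with q = P(Left), equating I's and II's payoffs gives −5q + 5 = 6q + 1 ⇒ q = 4/11.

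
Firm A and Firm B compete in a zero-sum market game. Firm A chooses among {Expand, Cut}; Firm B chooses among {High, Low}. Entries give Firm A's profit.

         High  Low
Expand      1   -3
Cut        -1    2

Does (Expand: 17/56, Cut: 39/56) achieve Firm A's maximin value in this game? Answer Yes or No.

Against High this mix gives (17/56)·1 + (39/56)·(-1) = -11/28.
Against Low this mix gives (17/56)·(-3) + (39/56)·2 = 27/56.
Firm B will play High, holding Firm A to -11/28. Shifting weight toward the row that does better against High would raise this floor (the equalizing mix achieves -1/7 against both High and Low), so the proposed strategy is not optimal.

No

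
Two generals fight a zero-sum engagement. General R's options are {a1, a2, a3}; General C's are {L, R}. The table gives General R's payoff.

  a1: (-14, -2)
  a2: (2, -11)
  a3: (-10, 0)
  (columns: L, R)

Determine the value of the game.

Row minima: a1 → -14, a2 → -11, a3 → -10; maximin = -10.
Column maxima: L → 2, R → 0; minimax = 0.
-10 ≠ 0, so there is no saddle point; optimal play is mixed.
a1 is strictly dominated by a3, so General R never plays it.
On the remaining 2×2 (a2, a3 vs L, R):
Let General R play a2 with probability p. Expected payoff against L: 2p + (-10)(1−p) = 12p − 10; against R: (-11)p + 0(1−p) = −11p.
Setting these equal: 12p − 10 = −11p ⇒ 23p = 10 ⇒ p = 10/23, and the value is (12)·(10/23) − 10 = -110/23.
For General C: with q = P(L), equating a2's and a3's payoffs gives 13q − 11 = −10q ⇒ q = 11/23.

-110/23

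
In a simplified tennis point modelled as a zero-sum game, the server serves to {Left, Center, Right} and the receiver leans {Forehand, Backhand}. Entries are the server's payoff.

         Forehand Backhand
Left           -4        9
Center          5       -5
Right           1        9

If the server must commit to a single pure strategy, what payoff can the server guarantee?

Row minima: Left → -4, Center → -5, Right → 1.
The best of these is 1.

1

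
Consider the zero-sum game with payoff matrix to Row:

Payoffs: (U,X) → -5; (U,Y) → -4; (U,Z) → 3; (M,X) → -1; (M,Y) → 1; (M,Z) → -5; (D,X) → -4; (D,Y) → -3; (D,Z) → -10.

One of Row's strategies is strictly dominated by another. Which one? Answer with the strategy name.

D

M gives a strictly higher payoff than D against every column: -1 > -4, 1 > -3, -5 > -10.
So D is strictly dominated and Row never plays it.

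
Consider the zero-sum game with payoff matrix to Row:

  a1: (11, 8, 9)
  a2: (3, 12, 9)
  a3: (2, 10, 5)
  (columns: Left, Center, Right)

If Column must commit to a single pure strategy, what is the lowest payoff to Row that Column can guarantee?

Column maxima: Left → 11, Center → 12, Right → 9.
The smallest of these is 9.

9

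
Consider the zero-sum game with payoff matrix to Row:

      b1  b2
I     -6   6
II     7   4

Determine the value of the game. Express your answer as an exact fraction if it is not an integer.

22/5

Row minima: I → -6, II → 4; maximin = 4.
Column maxima: b1 → 7, b2 → 6; minimax = 6.
4 ≠ 6, so there is no saddle point; optimal play is mixed.
Let Row play I with probability p. Expected payoff against b1: (-6)p + 7(1−p) = −13p + 7; against b2: 6p + 4(1−p) = 2p + 4.
Setting these equal: −13p + 7 = 2p + 4 ⇒ −15p = -3 ⇒ p = 1/5, and the value is (-13)·(1/5) + 7 = 22/5.
For Column: with q = P(b1), equating I's and II's payoffs gives −12q + 6 = 3q + 4 ⇒ q = 2/15.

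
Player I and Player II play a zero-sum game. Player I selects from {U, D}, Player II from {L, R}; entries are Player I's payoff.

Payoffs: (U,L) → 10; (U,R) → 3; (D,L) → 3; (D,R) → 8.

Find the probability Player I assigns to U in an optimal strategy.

Row minima: U → 3, D → 3; maximin = 3.
Column maxima: L → 10, R → 8; minimax = 8.
3 ≠ 8, so there is no saddle point; optimal play is mixed.
Let Player I play U with probability p. Expected payoff against L: 10p + 3(1−p) = 7p + 3; against R: 3p + 8(1−p) = −5p + 8.
Setting these equal: 7p + 3 = −5p + 8 ⇒ 12p = 5 ⇒ p = 5/12, and the value is (7)·(5/12) + 3 = 71/12.
For Player II: with q = P(L), equating U's and D's payoffs gives 7q + 3 = −5q + 8 ⇒ q = 5/12.

5/12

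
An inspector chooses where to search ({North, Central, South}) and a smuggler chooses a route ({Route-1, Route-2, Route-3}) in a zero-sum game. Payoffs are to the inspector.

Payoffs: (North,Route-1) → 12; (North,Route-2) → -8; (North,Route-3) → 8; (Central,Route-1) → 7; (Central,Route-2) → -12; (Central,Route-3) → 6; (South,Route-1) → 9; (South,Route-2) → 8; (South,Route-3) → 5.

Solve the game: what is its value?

104/19

Row minima: North → -8, Central → -12, South → 5; maximin = 5.
Column maxima: Route-1 → 12, Route-2 → 8, Route-3 → 8; minimax = 8.
5 ≠ 8, so there is no saddle point; optimal play is mixed.
Central is strictly dominated by North, so the inspector never plays it.
Route-1 is strictly dominated by Route-2 (it gives the inspector strictly more in every row), so the smuggler never plays it.
On the remaining 2×2 (North, South vs Route-2, Route-3):
Let the inspector play North with probability p. Expected payoff against Route-2: (-8)p + 8(1−p) = −16p + 8; against Route-3: 8p + 5(1−p) = 3p + 5.
Setting these equal: −16p + 8 = 3p + 5 ⇒ −19p = -3 ⇒ p = 3/19, and the value is (-16)·(3/19) + 8 = 104/19.
For the smuggler: with q = P(Route-2), equating North's and South's payoffs gives −16q + 8 = 3q + 5 ⇒ q = 3/19.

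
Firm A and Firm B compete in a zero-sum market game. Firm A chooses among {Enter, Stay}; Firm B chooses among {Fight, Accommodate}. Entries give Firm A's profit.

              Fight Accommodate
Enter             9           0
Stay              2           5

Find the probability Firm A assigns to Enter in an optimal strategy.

Row minima: Enter → 0, Stay → 2; maximin = 2.
Column maxima: Fight → 9, Accommodate → 5; minimax = 5.
2 ≠ 5, so there is no saddle point; optimal play is mixed.
Let Firm A play Enter with probability p. Expected payoff against Fight: 9p + 2(1−p) = 7p + 2; against Accommodate: 0p + 5(1−p) = −5p + 5.
Setting these equal: 7p + 2 = −5p + 5 ⇒ 12p = 3 ⇒ p = 1/4, and the value is (7)·(1/4) + 2 = 15/4.
For Firm B: with q = P(Fight), equating Enter's and Stay's payoffs gives 9q = −3q + 5 ⇒ q = 5/12.

1/4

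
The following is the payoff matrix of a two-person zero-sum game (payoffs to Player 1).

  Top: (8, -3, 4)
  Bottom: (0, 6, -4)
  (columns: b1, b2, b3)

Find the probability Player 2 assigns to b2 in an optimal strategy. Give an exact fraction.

Row minima: Top → -3, Bottom → -4; maximin = -3.
Column maxima: b1 → 8, b2 → 6, b3 → 4; minimax = 4.
-3 ≠ 4, so there is no saddle point; optimal play is mixed.
b1 is strictly dominated by b3 (it gives Player 1 strictly more in every row), so Player 2 never plays it.
On the remaining 2×2 (Top, Bottom vs b2, b3):
Let Player 1 play Top with probability p. Expected payoff against b2: (-3)p + 6(1−p) = −9p + 6; against b3: 4p + (-4)(1−p) = 8p − 4.
Setting these equal: −9p + 6 = 8p − 4 ⇒ −17p = -10 ⇒ p = 10/17, and the value is (-9)·(10/17) + 6 = 12/17.
For Player 2: with q = P(b2), equating Top's and Bottom's payoffs gives −7q + 4 = 10q − 4 ⇒ q = 8/17.

8/17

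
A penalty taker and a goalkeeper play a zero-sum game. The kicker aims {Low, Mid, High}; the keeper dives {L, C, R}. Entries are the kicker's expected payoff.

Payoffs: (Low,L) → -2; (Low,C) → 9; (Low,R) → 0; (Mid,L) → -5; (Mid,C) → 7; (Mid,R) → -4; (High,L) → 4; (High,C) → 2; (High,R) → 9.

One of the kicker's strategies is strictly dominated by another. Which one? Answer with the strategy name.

Mid

Low gives a strictly higher payoff than Mid against every column: -2 > -5, 9 > 7, 0 > -4.
So Mid is strictly dominated and the kicker never plays it.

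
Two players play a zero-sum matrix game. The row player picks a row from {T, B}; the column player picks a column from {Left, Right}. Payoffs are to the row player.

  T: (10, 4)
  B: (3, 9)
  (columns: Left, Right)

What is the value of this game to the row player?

13/2

Row minima: T → 4, B → 3; maximin = 4.
Column maxima: Left → 10, Right → 9; minimax = 9.
4 ≠ 9, so there is no saddle point; optimal play is mixed.
Let the row player play T with probability p. Expected payoff against Left: 10p + 3(1−p) = 7p + 3; against Right: 4p + 9(1−p) = −5p + 9.
Setting these equal: 7p + 3 = −5p + 9 ⇒ 12p = 6 ⇒ p = 1/2, and the value is (7)·(1/2) + 3 = 13/2.
For the column player: with q = P(Left), equating T's and B's payoffs gives 6q + 4 = −6q + 9 ⇒ q = 5/12.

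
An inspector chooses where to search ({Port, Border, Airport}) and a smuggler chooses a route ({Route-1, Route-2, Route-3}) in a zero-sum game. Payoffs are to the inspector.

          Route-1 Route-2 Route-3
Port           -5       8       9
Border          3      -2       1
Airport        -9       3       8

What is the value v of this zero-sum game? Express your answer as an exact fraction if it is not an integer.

7/9

Row minima: Port → -5, Border → -2, Airport → -9; maximin = -2.
Column maxima: Route-1 → 3, Route-2 → 8, Route-3 → 9; minimax = 3.
-2 ≠ 3, so there is no saddle point; optimal play is mixed.
Airport is strictly dominated by Port, so the inspector never plays it.
Route-3 is strictly dominated by Route-2 (it gives the inspector strictly more in every row), so the smuggler never plays it.
On the remaining 2×2 (Port, Border vs Route-1, Route-2):
Let the inspector play Port with probability p. Expected payoff against Route-1: (-5)p + 3(1−p) = −8p + 3; against Route-2: 8p + (-2)(1−p) = 10p − 2.
Setting these equal: −8p + 3 = 10p − 2 ⇒ −18p = -5 ⇒ p = 5/18, and the value is (-8)·(5/18) + 3 = 7/9.
For the smuggler: with q = P(Route-1), equating Port's and Border's payoffs gives −13q + 8 = 5q − 2 ⇒ q = 5/9.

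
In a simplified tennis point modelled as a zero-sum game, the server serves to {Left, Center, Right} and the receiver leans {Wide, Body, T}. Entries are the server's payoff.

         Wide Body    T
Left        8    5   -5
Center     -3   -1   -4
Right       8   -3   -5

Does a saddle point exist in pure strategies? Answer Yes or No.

Row minima: Left → -5, Center → -4, Right → -5; maximin = -4.
Column maxima: Wide → 8, Body → 5, T → -4; minimax = -4.
maximin = minimax = -4, so a saddle point exists.

Yes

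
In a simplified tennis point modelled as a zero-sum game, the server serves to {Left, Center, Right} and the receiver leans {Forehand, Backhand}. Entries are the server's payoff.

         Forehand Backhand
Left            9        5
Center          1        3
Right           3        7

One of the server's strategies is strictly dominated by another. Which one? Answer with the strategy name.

Center

Left gives a strictly higher payoff than Center against every column: 9 > 1, 5 > 3.
So Center is strictly dominated and the server never plays it.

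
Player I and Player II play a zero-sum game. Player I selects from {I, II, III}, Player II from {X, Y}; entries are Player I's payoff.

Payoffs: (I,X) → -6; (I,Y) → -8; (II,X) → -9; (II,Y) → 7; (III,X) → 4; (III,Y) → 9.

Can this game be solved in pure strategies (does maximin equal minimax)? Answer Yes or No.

Yes

Row minima: I → -8, II → -9, III → 4; maximin = 4.
Column maxima: X → 4, Y → 9; minimax = 4.
maximin = minimax = 4, so a saddle point exists.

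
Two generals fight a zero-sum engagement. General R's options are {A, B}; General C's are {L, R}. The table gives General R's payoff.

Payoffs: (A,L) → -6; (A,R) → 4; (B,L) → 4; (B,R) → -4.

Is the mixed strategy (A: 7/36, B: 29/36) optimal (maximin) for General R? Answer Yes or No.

Against L this mix gives (7/36)·(-6) + (29/36)·4 = 37/18.
Against R this mix gives (7/36)·4 + (29/36)·(-4) = -22/9.
General C will play R, holding General R to -22/9. Shifting weight toward the row that does better against R would raise this floor (the equalizing mix achieves -4/9 against both R and L), so the proposed strategy is not optimal.

No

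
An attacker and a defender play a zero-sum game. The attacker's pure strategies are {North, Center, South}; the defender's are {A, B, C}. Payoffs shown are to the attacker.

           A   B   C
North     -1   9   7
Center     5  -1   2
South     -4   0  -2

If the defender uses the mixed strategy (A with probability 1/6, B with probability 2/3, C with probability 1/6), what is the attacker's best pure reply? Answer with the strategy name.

Expected payoff of North: (1/6)·(-1) + (2/3)·9 + (1/6)·7 = 7.
Expected payoff of Center: (1/6)·5 + (2/3)·(-1) + (1/6)·2 = 1/2.
Expected payoff of South: (1/6)·(-4) + (2/3)·0 + (1/6)·(-2) = -1.
The largest is 7, so the attacker's best response is North.

North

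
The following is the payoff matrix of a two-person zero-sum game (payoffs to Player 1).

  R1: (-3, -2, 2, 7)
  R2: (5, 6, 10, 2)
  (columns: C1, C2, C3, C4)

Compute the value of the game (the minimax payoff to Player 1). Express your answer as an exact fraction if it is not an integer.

41/13

Row minima: R1 → -3, R2 → 2; maximin = 2.
Column maxima: C1 → 5, C2 → 6, C3 → 10, C4 → 7; minimax = 5.
2 ≠ 5, so there is no saddle point; optimal play is mixed.
C2 is strictly dominated by C1 (it gives Player 1 strictly more in every row), so Player 2 never plays it.
C3 is strictly dominated by C1 (it gives Player 1 strictly more in every row), so Player 2 never plays it.
On the remaining 2×2 (R1, R2 vs C1, C4):
Let Player 1 play R1 with probability p. Expected payoff against C1: (-3)p + 5(1−p) = −8p + 5; against C4: 7p + 2(1−p) = 5p + 2.
Setting these equal: −8p + 5 = 5p + 2 ⇒ −13p = -3 ⇒ p = 3/13, and the value is (-8)·(3/13) + 5 = 41/13.
For Player 2: with q = P(C1), equating R1's and R2's payoffs gives −10q + 7 = 3q + 2 ⇒ q = 5/13.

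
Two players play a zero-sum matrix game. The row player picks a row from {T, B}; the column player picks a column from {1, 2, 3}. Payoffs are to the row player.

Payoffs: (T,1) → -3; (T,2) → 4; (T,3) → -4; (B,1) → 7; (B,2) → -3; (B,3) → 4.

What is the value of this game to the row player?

Row minima: T → -4, B → -3; maximin = -3.
Column maxima: 1 → 7, 2 → 4, 3 → 4; minimax = 4.
-3 ≠ 4, so there is no saddle point; optimal play is mixed.
1 is strictly dominated by 3 (it gives the row player strictly more in every row), so the column player never plays it.
On the remaining 2×2 (T, B vs 2, 3):
Let the row player play T with probability p. Expected payoff against 2: 4p + (-3)(1−p) = 7p − 3; against 3: (-4)p + 4(1−p) = −8p + 4.
Setting these equal: 7p − 3 = −8p + 4 ⇒ 15p = 7 ⇒ p = 7/15, and the value is (7)·(7/15) − 3 = 4/15.
For the column player: with q = P(2), equating T's and B's payoffs gives 8q − 4 = −7q + 4 ⇒ q = 8/15.

4/15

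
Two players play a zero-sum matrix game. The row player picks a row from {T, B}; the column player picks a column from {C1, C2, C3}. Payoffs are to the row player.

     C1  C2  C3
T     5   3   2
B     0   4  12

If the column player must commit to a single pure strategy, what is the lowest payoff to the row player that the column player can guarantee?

4

Column maxima: C1 → 5, C2 → 4, C3 → 12.
The smallest of these is 4.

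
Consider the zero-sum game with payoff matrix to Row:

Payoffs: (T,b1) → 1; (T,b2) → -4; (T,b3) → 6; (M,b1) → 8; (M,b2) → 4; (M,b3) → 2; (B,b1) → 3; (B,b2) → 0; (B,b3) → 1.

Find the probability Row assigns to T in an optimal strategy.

Row minima: T → -4, M → 2, B → 0; maximin = 2.
Column maxima: b1 → 8, b2 → 4, b3 → 6; minimax = 4.
2 ≠ 4, so there is no saddle point; optimal play is mixed.
B is strictly dominated by M, so Row never plays it.
b1 is strictly dominated by b2 (it gives Row strictly more in every row), so Column never plays it.
On the remaining 2×2 (T, M vs b2, b3):
Let Row play T with probability p. Expected payoff against b2: (-4)p + 4(1−p) = −8p + 4; against b3: 6p + 2(1−p) = 4p + 2.
Setting these equal: −8p + 4 = 4p + 2 ⇒ −12p = -2 ⇒ p = 1/6, and the value is (-8)·(1/6) + 4 = 8/3.
For Column: with q = P(b2), equating T's and M's payoffs gives −10q + 6 = 2q + 2 ⇒ q = 1/3.

1/6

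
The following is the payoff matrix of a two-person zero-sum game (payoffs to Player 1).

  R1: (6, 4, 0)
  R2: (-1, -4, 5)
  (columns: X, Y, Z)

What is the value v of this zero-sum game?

20/13

Row minima: R1 → 0, R2 → -4; maximin = 0.
Column maxima: X → 6, Y → 4, Z → 5; minimax = 4.
0 ≠ 4, so there is no saddle point; optimal play is mixed.
X is strictly dominated by Y (it gives Player 1 strictly more in every row), so Player 2 never plays it.
On the remaining 2×2 (R1, R2 vs Y, Z):
Let Player 1 play R1 with probability p. Expected payoff against Y: 4p + (-4)(1−p) = 8p − 4; against Z: 0p + 5(1−p) = −5p + 5.
Setting these equal: 8p − 4 = −5p + 5 ⇒ 13p = 9 ⇒ p = 9/13, and the value is (8)·(9/13) − 4 = 20/13.
For Player 2: with q = P(Y), equating R1's and R2's payoffs gives 4q = −9q + 5 ⇒ q = 5/13.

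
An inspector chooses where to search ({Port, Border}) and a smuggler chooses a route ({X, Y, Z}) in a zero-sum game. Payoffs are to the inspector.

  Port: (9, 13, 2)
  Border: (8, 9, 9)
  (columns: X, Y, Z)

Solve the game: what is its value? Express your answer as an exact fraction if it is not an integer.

65/8

Row minima: Port → 2, Border → 8; maximin = 8.
Column maxima: X → 9, Y → 13, Z → 9; minimax = 9.
8 ≠ 9, so there is no saddle point; optimal play is mixed.
Y is strictly dominated by X (it gives the inspector strictly more in every row), so the smuggler never plays it.
On the remaining 2×2 (Port, Border vs X, Z):
Let the inspector play Port with probability p. Expected payoff against X: 9p + 8(1−p) = p + 8; against Z: 2p + 9(1−p) = −7p + 9.
Setting these equal: p + 8 = −7p + 9 ⇒ 8p = 1 ⇒ p = 1/8, and the value is (1)·(1/8) + 8 = 65/8.
For the smuggler: with q = P(X), equating Port's and Border's payoffs gives 7q + 2 = −q + 9 ⇒ q = 7/8.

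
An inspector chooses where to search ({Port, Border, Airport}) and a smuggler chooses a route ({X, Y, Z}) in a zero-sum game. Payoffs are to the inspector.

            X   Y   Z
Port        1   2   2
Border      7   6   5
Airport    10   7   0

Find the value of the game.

Row minima: Port → 1, Border → 5, Airport → 0; maximin = 5.
Column maxima: X → 10, Y → 7, Z → 5; minimax = 5.
Since maximin = minimax = 5, there is a saddle point and the value is 5.

5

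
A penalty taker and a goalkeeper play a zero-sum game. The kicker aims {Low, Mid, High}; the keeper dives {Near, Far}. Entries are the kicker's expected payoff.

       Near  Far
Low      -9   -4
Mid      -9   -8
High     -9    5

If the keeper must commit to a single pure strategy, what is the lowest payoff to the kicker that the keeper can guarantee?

Column maxima: Near → -9, Far → 5.
The smallest of these is -9.

-9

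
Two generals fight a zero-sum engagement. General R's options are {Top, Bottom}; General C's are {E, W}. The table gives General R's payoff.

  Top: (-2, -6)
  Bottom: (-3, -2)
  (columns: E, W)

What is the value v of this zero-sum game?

-14/5

Row minima: Top → -6, Bottom → -3; maximin = -3.
Column maxima: E → -2, W → -2; minimax = -2.
-3 ≠ -2, so there is no saddle point; optimal play is mixed.
Let General R play Top with probability p. Expected payoff against E: (-2)p + (-3)(1−p) = p − 3; against W: (-6)p + (-2)(1−p) = −4p − 2.
Setting these equal: p − 3 = −4p − 2 ⇒ 5p = 1 ⇒ p = 1/5, and the value is (1)·(1/5) − 3 = -14/5.
For General C: with q = P(E), equating Top's and Bottom's payoffs gives 4q − 6 = −q − 2 ⇒ q = 4/5.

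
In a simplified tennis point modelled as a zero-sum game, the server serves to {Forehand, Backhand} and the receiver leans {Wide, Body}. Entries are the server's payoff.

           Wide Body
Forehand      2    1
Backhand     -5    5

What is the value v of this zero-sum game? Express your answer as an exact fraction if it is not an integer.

15/11

Row minima: Forehand → 1, Backhand → -5; maximin = 1.
Column maxima: Wide → 2, Body → 5; minimax = 2.
1 ≠ 2, so there is no saddle point; optimal play is mixed.
Let the server play Forehand with probability p. Expected payoff against Wide: 2p + (-5)(1−p) = 7p − 5; against Body: 1p + 5(1−p) = −4p + 5.
Setting these equal: 7p − 5 = −4p + 5 ⇒ 11p = 10 ⇒ p = 10/11, and the value is (7)·(10/11) − 5 = 15/11.
For the receiver: with q = P(Wide), equating Forehand's and Backhand's payoffs gives q + 1 = −10q + 5 ⇒ q = 4/11.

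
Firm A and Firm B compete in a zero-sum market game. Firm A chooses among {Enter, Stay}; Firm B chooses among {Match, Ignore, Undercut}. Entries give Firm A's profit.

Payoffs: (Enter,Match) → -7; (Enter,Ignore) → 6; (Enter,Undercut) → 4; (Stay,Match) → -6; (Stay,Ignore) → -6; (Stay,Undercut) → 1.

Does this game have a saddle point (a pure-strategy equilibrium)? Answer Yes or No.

Yes

Row minima: Enter → -7, Stay → -6; maximin = -6.
Column maxima: Match → -6, Ignore → 6, Undercut → 4; minimax = -6.
maximin = minimax = -6, so a saddle point exists.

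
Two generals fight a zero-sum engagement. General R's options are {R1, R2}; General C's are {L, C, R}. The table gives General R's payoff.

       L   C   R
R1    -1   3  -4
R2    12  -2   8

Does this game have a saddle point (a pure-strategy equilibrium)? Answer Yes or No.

No

Row minima: R1 → -4, R2 → -2; maximin = -2.
Column maxima: L → 12, C → 3, R → 8; minimax = 3.
-2 ≠ 3, so no pure-strategy equilibrium exists.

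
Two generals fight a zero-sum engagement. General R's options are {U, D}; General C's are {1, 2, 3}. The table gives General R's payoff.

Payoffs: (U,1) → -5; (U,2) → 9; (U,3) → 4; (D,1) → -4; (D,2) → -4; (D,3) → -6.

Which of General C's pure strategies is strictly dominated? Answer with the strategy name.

2

3 holds General R's payoff strictly below 2 in every row: 4 < 9, -6 < -4.
So 2 is strictly dominated for General C.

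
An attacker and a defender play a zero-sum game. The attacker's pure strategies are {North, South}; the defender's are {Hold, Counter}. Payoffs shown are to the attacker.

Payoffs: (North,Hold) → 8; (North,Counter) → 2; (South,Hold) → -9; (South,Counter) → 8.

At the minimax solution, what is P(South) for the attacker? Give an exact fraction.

Row minima: North → 2, South → -9; maximin = 2.
Column maxima: Hold → 8, Counter → 8; minimax = 8.
2 ≠ 8, so there is no saddle point; optimal play is mixed.
Let the attacker play North with probability p. Expected payoff against Hold: 8p + (-9)(1−p) = 17p − 9; against Counter: 2p + 8(1−p) = −6p + 8.
Setting these equal: 17p − 9 = −6p + 8 ⇒ 23p = 17 ⇒ p = 17/23, and the value is (17)·(17/23) − 9 = 82/23.
For the defender: with q = P(Hold), equating North's and South's payoffs gives 6q + 2 = −17q + 8 ⇒ q = 6/23.

6/23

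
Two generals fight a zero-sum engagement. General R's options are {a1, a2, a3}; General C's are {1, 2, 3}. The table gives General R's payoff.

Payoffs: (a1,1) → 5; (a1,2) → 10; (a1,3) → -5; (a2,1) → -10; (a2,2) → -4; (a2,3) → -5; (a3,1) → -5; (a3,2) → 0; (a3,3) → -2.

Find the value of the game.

-35/13

Row minima: a1 → -5, a2 → -10, a3 → -5; maximin = -5.
Column maxima: 1 → 5, 2 → 10, 3 → -2; minimax = -2.
-5 ≠ -2, so there is no saddle point; optimal play is mixed.
a2 is strictly dominated by a3, so General R never plays it.
2 is strictly dominated by 1 (it gives General R strictly more in every row), so General C never plays it.
On the remaining 2×2 (a1, a3 vs 1, 3):
Let General R play a1 with probability p. Expected payoff against 1: 5p + (-5)(1−p) = 10p − 5; against 3: (-5)p + (-2)(1−p) = −3p − 2.
Setting these equal: 10p − 5 = −3p − 2 ⇒ 13p = 3 ⇒ p = 3/13, and the value is (10)·(3/13) − 5 = -35/13.
For General C: with q = P(1), equating a1's and a3's payoffs gives 10q − 5 = −3q − 2 ⇒ q = 3/13.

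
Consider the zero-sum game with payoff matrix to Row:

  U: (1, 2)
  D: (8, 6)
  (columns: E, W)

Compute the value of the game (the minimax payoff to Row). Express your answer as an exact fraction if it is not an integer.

Row minima: U → 1, D → 6; maximin = 6.
Column maxima: E → 8, W → 6; minimax = 6.
Since maximin = minimax = 6, there is a saddle point and the value is 6.

6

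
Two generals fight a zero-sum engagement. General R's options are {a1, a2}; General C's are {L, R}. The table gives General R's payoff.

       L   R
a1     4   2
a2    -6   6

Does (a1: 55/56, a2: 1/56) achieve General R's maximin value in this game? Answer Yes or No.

No

Against L this mix gives (55/56)·4 + (1/56)·(-6) = 107/28.
Against R this mix gives (55/56)·2 + (1/56)·6 = 29/14.
General C will play R, holding General R to 29/14. Shifting weight toward the row that does better against R would raise this floor (the equalizing mix achieves 18/7 against both R and L), so the proposed strategy is not optimal.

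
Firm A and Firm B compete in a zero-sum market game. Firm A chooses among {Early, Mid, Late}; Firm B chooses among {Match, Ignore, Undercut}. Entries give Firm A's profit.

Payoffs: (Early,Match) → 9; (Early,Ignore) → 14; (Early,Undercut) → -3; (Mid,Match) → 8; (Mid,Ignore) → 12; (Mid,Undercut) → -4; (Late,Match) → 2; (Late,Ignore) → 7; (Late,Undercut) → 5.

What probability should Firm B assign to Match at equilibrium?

8/15

Row minima: Early → -3, Mid → -4, Late → 2; maximin = 2.
Column maxima: Match → 9, Ignore → 14, Undercut → 5; minimax = 5.
2 ≠ 5, so there is no saddle point; optimal play is mixed.
Mid is strictly dominated by Early, so Firm A never plays it.
Ignore is strictly dominated by Match (it gives Firm A strictly more in every row), so Firm B never plays it.
On the remaining 2×2 (Early, Late vs Match, Undercut):
Let Firm A play Early with probability p. Expected payoff against Match: 9p + 2(1−p) = 7p + 2; against Undercut: (-3)p + 5(1−p) = −8p + 5.
Setting these equal: 7p + 2 = −8p + 5 ⇒ 15p = 3 ⇒ p = 1/5, and the value is (7)·(1/5) + 2 = 17/5.
For Firm B: with q = P(Match), equating Early's and Late's payoffs gives 12q − 3 = −3q + 5 ⇒ q = 8/15.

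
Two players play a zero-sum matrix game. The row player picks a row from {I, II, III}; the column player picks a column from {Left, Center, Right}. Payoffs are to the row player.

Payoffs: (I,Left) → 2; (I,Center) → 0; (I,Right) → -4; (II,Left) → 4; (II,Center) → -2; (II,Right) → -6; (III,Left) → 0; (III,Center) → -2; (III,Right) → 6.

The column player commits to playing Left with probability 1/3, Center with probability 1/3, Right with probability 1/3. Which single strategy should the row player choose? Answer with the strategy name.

Expected payoff of I: (1/3)·2 + (1/3)·0 + (1/3)·(-4) = -2/3.
Expected payoff of II: (1/3)·4 + (1/3)·(-2) + (1/3)·(-6) = -4/3.
Expected payoff of III: (1/3)·0 + (1/3)·(-2) + (1/3)·6 = 4/3.
The largest is 4/3, so the row player's best response is III.

III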